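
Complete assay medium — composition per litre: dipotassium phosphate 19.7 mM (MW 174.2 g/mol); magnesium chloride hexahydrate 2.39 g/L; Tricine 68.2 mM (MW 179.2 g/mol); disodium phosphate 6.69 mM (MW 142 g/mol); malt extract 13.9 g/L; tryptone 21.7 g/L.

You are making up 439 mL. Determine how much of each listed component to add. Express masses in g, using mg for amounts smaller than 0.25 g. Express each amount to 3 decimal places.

Scale factor relative to 1 L: 0.439.
dipotassium phosphate: 19.7 mmol/L × 174.2 g/mol × 0.439 L ÷ 1000 = 1.507 g
magnesium chloride hexahydrate: 2.39 g/L × 0.439 L = 1.049 g
Tricine: 68.2 mmol/L × 179.2 g/mol × 0.439 L ÷ 1000 = 5.365 g
disodium phosphate: 6.69 mmol/L × 142 g/mol × 0.439 L ÷ 1000 = 0.417 g
malt extract: 13.9 g/L × 0.439 L = 6.102 g
tryptone: 21.7 g/L × 0.439 L = 9.526 g

dipotassium phosphate 1.507 g; magnesium chloride hexahydrate 1.049 g; Tricine 5.365 g; disodium phosphate 0.417 g; malt extract 6.102 g; tryptone 9.526 g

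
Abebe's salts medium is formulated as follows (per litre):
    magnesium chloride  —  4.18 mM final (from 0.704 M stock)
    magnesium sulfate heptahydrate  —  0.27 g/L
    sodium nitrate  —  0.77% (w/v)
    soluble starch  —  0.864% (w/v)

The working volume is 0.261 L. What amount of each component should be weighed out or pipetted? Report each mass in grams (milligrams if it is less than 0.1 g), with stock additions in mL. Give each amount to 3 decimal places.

Scale factor relative to 1 L: 0.261.
magnesium chloride: dilute stock: 4.18 mM × 261 mL ÷ 704 mM = 1.550 mL
magnesium sulfate heptahydrate: 0.27 g/L × 0.261 L = 0.07047 g = 70.470 mg
sodium nitrate: 0.77% w/v = 7.7 g/L → 7.7 × 0.261 L = 2.010 g
soluble starch: 0.864% w/v = 8.64 g/L → 8.64 × 0.261 L = 2.255 g

magnesium chloride 1.550 mL; magnesium sulfate heptahydrate 70.470 mg; sodium nitrate 2.010 g; soluble starch 2.255 g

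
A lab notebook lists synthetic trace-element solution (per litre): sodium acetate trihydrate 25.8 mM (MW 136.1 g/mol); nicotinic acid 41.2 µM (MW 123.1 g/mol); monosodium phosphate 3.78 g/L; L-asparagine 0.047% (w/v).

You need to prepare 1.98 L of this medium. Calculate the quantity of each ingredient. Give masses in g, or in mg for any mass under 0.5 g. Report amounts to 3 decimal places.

sodium acetate trihydrate 6.953 g; nicotinic acid 10.042 mg; monosodium phosphate 7.484 g; L-asparagine 0.931 g

Working volume: 1.98 L.
sodium acetate trihydrate: 25.8 mmol/L × 136.1 g/mol × 1.98 L ÷ 1000 = 6.953 g
nicotinic acid: 41.2 µmol/L × 123.1 g/mol × 1.98 L ÷ 1000 = 10.042 mg
monosodium phosphate: 3.78 g/L × 1.98 L = 7.484 g
L-asparagine: 0.047% w/v = 0.47 g/L → 0.47 × 1.98 L = 0.931 g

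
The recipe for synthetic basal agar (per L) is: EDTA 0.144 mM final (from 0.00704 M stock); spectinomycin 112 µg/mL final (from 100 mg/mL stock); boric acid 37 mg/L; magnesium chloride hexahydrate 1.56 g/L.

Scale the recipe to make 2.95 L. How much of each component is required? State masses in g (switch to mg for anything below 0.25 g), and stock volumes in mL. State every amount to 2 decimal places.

Working volume: 2.95 L.
EDTA: dilute stock: 0.144 mM × 2950 mL ÷ 7.04 mM = 60.34 mL
spectinomycin: dilute stock: 112 µg/mL × 2950 mL ÷ 100000 µg/mL = 3.30 mL
boric acid: 37 mg/L × 2.95 L = 109.15 mg
magnesium chloride hexahydrate: 1.56 g/L × 2.95 L = 4.60 g

EDTA 60.34 mL; spectinomycin 3.30 mL; boric acid 109.15 mg; magnesium chloride hexahydrate 4.60 g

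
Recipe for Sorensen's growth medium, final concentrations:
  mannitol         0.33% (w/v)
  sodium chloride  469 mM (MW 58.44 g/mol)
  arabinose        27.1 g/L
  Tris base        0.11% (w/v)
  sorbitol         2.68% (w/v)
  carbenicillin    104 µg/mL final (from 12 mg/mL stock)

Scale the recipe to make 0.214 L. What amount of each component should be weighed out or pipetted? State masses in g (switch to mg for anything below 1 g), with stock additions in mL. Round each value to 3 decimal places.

Working volume: 0.214 L.
mannitol: 0.33% w/v = 3.3 g/L → 3.3 × 0.214 L = 0.7062 g = 706.200 mg
sodium chloride: 469 mmol/L × 58.44 g/mol × 0.214 L ÷ 1000 = 5.865 g
arabinose: 27.1 g/L × 0.214 L = 5.799 g
Tris base: 0.11 g per 100 mL × 214 mL ÷ 100 = 0.2354 g = 235.400 mg
sorbitol: 2.68% w/v = 26.8 g/L → 26.8 × 0.214 L = 5.735 g
carbenicillin: V = C2·V2/C1 = 104 µg/mL × 214 mL ÷ 12000 µg/mL = 1.855 mL

mannitol 706.200 mg; sodium chloride 5.865 g; arabinose 5.799 g; Tris base 235.400 mg; sorbitol 5.735 g; carbenicillin 1.855 mL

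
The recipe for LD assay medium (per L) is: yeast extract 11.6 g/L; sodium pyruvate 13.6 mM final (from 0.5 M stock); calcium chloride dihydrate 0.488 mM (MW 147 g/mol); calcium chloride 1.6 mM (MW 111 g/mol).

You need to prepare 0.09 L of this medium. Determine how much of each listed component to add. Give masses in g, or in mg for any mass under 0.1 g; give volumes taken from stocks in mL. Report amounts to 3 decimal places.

Working volume: 0.09 L.
yeast extract: 11.6 g/L × 0.09 L = 1.044 g
sodium pyruvate: V = C2·V2/C1 = 13.6 mM × 90 mL ÷ 500 mM = 2.448 mL
calcium chloride dihydrate: 0.488 mmol/L × 147 mg/mmol × 0.09 L = 6.456 mg
calcium chloride: 1.6 mmol/L × 111 mg/mmol × 0.09 L = 15.984 mg

yeast extract 1.044 g; sodium pyruvate 2.448 mL; calcium chloride dihydrate 6.456 mg; calcium chloride 15.984 mg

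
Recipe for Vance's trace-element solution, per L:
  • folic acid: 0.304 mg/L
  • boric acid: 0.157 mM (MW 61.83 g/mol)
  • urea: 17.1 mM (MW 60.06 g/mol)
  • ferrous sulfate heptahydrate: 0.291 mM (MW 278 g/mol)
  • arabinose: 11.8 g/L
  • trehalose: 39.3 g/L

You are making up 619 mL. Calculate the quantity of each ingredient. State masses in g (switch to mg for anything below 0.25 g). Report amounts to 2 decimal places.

folic acid 0.19 mg; boric acid 6.01 mg; urea 0.64 g; ferrous sulfate heptahydrate 50.08 mg; arabinose 7.30 g; trehalose 24.33 g

Scale factor relative to 1 L: 0.619.
folic acid: 0.304 mg/L × 0.619 L = 0.19 mg
boric acid: 0.157 mmol/L × 61.83 mg/mmol × 0.619 L = 6.01 mg
urea: 17.1 mmol/L × 60.06 g/mol × 0.619 L ÷ 1000 = 0.64 g
ferrous sulfate heptahydrate: 0.291 mmol/L × 278 mg/mmol × 0.619 L = 50.08 mg
arabinose: 11.8 g/L × 0.619 L = 7.30 g
trehalose: 39.3 g/L × 0.619 L = 24.33 g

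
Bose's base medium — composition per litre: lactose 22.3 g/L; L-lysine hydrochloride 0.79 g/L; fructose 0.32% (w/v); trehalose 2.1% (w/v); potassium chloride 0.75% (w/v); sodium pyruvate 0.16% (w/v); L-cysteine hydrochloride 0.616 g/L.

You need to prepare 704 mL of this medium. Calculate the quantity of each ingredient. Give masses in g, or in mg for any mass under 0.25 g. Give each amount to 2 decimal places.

Working volume: 704 mL = 0.704 L.
lactose: 22.3 g/L × 0.704 L = 15.70 g
L-lysine hydrochloride: 0.79 g/L × 0.704 L = 0.56 g
fructose: 0.32% w/v = 3.2 g/L → 3.2 × 0.704 L = 2.25 g
trehalose: 2.1 g per 100 mL × 704 mL ÷ 100 = 14.78 g
potassium chloride: 0.75 g per 100 mL × 704 mL ÷ 100 = 5.28 g
sodium pyruvate: 0.16 g per 100 mL × 704 mL ÷ 100 = 1.13 g
L-cysteine hydrochloride: 0.616 g/L × 0.704 L = 0.43 g

lactose 15.70 g; L-lysine hydrochloride 0.56 g; fructose 2.25 g; trehalose 14.78 g; potassium chloride 5.28 g; sodium pyruvate 1.13 g; L-cysteine hydrochloride 0.43 g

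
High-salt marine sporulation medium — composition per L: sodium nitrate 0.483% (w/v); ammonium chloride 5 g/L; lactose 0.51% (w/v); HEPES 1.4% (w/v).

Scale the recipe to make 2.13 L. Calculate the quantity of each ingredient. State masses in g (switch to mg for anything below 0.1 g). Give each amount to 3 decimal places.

sodium nitrate 10.288 g; ammonium chloride 10.650 g; lactose 10.863 g; HEPES 29.820 g

Scale factor relative to 1 L: 2.13.
sodium nitrate: 0.483% w/v = 4.83 g/L → 4.83 × 2.13 L = 10.288 g
ammonium chloride: 5 g/L × 2.13 L = 10.650 g
lactose: 0.51 g per 100 mL × 2130 mL ÷ 100 = 10.863 g
HEPES: 1.4 g per 100 mL × 2130 mL ÷ 100 = 29.820 g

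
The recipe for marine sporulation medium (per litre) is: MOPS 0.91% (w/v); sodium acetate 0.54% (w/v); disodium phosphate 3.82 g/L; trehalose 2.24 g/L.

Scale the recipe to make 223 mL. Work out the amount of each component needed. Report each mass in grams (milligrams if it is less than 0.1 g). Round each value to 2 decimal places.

Scale factor relative to 1 L: 0.223.
MOPS: 0.91% w/v = 9.1 g/L → 9.1 × 0.223 L = 2.03 g
sodium acetate: 0.54 g per 100 mL × 223 mL ÷ 100 = 1.20 g
disodium phosphate: 3.82 g/L × 0.223 L = 0.85 g
trehalose: 2.24 g/L × 0.223 L = 0.50 g

MOPS 2.03 g; sodium acetate 1.20 g; disodium phosphate 0.85 g; trehalose 0.50 g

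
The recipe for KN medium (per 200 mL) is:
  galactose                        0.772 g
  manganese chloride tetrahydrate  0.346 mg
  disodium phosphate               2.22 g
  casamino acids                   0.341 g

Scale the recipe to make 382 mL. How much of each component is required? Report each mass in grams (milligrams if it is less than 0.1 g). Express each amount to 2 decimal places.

Ratio of target to recipe volume: 382 / 200 = 1.91.
galactose: 0.772 g × (382 mL / 200 mL) = 1.47 g
manganese chloride tetrahydrate: 0.346 mg × (382 mL / 200 mL) = 0.66 mg
disodium phosphate: 2.22 g × (382 mL / 200 mL) = 4.24 g
casamino acids: 0.341 g × (382 mL / 200 mL) = 0.65 g

galactose 1.47 g; manganese chloride tetrahydrate 0.66 mg; disodium phosphate 4.24 g; casamino acids 0.65 g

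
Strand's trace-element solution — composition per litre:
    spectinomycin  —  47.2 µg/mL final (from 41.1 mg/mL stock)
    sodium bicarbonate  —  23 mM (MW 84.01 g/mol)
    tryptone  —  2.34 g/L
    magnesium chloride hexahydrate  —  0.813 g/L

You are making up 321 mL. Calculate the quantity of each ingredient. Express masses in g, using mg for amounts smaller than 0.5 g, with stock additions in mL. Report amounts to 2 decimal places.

spectinomycin 0.37 mL; sodium bicarbonate 0.62 g; tryptone 0.75 g; magnesium chloride hexahydrate 260.97 mg

Working volume: 321 mL = 0.321 L.
spectinomycin: C1V1 = C2V2 → 47.2 µg/mL × 321 mL ÷ 41100 µg/mL = 0.37 mL
sodium bicarbonate: 23 mmol/L × 84.01 g/mol × 0.321 L ÷ 1000 = 0.62 g
tryptone: 2.34 g/L × 0.321 L = 0.75 g
magnesium chloride hexahydrate: 0.813 g/L × 0.321 L = 0.260973 g = 260.97 mg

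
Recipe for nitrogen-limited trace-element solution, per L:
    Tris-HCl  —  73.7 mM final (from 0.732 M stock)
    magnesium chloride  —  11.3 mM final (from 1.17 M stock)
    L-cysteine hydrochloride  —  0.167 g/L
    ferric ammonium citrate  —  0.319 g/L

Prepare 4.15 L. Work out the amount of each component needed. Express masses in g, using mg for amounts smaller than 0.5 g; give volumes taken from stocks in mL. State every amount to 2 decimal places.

Tris-HCl 417.83 mL; magnesium chloride 40.08 mL; L-cysteine hydrochloride 0.69 g; ferric ammonium citrate 1.32 g

Scale factor relative to 1 L: 4.15.
Tris-HCl: V = C2·V2/C1 = 73.7 mM × 4150 mL ÷ 732 mM = 417.83 mL
magnesium chloride: C1V1 = C2V2 → 11.3 mM × 4150 mL ÷ 1170 mM = 40.08 mL
L-cysteine hydrochloride: 0.167 g/L × 4.15 L = 0.69 g
ferric ammonium citrate: 0.319 g/L × 4.15 L = 1.32 g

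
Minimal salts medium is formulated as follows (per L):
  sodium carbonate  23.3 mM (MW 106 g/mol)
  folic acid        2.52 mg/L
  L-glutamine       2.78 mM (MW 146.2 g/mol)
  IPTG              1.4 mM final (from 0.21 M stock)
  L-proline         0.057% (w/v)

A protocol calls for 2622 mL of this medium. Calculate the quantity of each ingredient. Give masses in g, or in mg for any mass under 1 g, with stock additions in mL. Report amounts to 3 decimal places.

sodium carbonate 6.476 g; folic acid 6.607 mg; L-glutamine 1.066 g; IPTG 17.480 mL; L-proline 1.495 g

Scale factor relative to 1 L: 2.622.
sodium carbonate: 23.3 mmol/L × 106 g/mol × 2.622 L ÷ 1000 = 6.476 g
folic acid: 2.52 mg/L × 2.622 L = 6.607 mg
L-glutamine: 2.78 mmol/L × 146.2 g/mol × 2.622 L ÷ 1000 = 1.066 g
IPTG: V = C2·V2/C1 = 1.4 mM × 2622 mL ÷ 210 mM = 17.480 mL
L-proline: 0.057% w/v = 0.57 g/L → 0.57 × 2.622 L = 1.495 g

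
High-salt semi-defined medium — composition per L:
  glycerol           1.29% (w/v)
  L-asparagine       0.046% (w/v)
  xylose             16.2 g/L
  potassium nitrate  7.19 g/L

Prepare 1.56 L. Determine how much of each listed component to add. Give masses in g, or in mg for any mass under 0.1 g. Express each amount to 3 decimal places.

glycerol 20.124 g; L-asparagine 0.718 g; xylose 25.272 g; potassium nitrate 11.216 g

Scale factor relative to 1 L: 1.56.
glycerol: 1.29% w/v = 12.9 g/L → 12.9 × 1.56 L = 20.124 g
L-asparagine: 0.046 g per 100 mL × 1560 mL ÷ 100 = 0.718 g
xylose: 16.2 g/L × 1.56 L = 25.272 g
potassium nitrate: 7.19 g/L × 1.56 L = 11.216 g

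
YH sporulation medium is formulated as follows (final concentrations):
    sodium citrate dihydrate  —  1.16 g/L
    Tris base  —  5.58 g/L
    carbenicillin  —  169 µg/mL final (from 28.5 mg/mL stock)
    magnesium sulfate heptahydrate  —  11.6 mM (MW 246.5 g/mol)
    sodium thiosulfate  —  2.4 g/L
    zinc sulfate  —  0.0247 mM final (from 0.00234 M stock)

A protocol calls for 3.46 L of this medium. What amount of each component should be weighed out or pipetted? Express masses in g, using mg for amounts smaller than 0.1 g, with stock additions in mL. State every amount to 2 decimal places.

sodium citrate dihydrate 4.01 g; Tris base 19.31 g; carbenicillin 20.52 mL; magnesium sulfate heptahydrate 9.89 g; sodium thiosulfate 8.30 g; zinc sulfate 36.52 mL

Scale factor relative to 1 L: 3.46.
sodium citrate dihydrate: 1.16 g/L × 3.46 L = 4.01 g
Tris base: 5.58 g/L × 3.46 L = 19.31 g
carbenicillin: V = C2·V2/C1 = 169 µg/mL × 3460 mL ÷ 28500 µg/mL = 20.52 mL
magnesium sulfate heptahydrate: 11.6 mmol/L × 246.5 g/mol × 3.46 L ÷ 1000 = 9.89 g
sodium thiosulfate: 2.4 g/L × 3.46 L = 8.30 g
zinc sulfate: C1V1 = C2V2 → 0.0247 mM × 3460 mL ÷ 2.34 mM = 36.52 mL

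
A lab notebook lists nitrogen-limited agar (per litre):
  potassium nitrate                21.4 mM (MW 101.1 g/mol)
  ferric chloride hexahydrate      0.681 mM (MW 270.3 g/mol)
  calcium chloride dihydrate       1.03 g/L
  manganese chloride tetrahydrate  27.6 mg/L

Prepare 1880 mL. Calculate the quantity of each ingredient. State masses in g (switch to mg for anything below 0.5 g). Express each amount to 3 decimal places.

Scale factor relative to 1 L: 1.88.
potassium nitrate: 21.4 mmol/L × 101.1 g/mol × 1.88 L ÷ 1000 = 4.067 g
ferric chloride hexahydrate: 0.681 mmol/L × 270.3 mg/mmol × 1.88 L = 346.060 mg
calcium chloride dihydrate: 1.03 g/L × 1.88 L = 1.936 g
manganese chloride tetrahydrate: 27.6 mg/L × 1.88 L = 51.888 mg

potassium nitrate 4.067 g; ferric chloride hexahydrate 346.060 mg; calcium chloride dihydrate 1.936 g; manganese chloride tetrahydrate 51.888 mg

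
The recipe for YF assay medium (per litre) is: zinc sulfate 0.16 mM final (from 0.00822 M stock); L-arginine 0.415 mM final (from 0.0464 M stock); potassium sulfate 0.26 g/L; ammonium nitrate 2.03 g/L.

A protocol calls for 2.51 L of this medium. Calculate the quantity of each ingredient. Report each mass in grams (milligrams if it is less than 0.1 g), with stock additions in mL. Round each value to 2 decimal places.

zinc sulfate 48.86 mL; L-arginine 22.45 mL; potassium sulfate 0.65 g; ammonium nitrate 5.10 g

Working volume: 2.51 L.
zinc sulfate: dilute stock: 0.16 mM × 2510 mL ÷ 8.22 mM = 48.86 mL
L-arginine: dilute stock: 0.415 mM × 2510 mL ÷ 46.4 mM = 22.45 mL
potassium sulfate: 0.26 g/L × 2.51 L = 0.65 g
ammonium nitrate: 2.03 g/L × 2.51 L = 5.10 g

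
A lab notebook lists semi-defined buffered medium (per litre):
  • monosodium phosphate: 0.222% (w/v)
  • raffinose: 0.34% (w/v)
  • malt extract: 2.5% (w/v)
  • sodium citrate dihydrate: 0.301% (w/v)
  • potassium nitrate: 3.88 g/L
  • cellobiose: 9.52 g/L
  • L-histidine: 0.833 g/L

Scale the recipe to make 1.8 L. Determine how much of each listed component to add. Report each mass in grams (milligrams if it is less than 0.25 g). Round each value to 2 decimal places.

monosodium phosphate 4.00 g; raffinose 6.12 g; malt extract 45.00 g; sodium citrate dihydrate 5.42 g; potassium nitrate 6.98 g; cellobiose 17.14 g; L-histidine 1.50 g

Working volume: 1.8 L.
monosodium phosphate: 0.222 g per 100 mL × 1800 mL ÷ 100 = 4.00 g
raffinose: 0.34 g per 100 mL × 1800 mL ÷ 100 = 6.12 g
malt extract: 2.5% w/v = 25 g/L → 25 × 1.8 L = 45.00 g
sodium citrate dihydrate: 0.301 g per 100 mL × 1800 mL ÷ 100 = 5.42 g
potassium nitrate: 3.88 g/L × 1.8 L = 6.98 g
cellobiose: 9.52 g/L × 1.8 L = 17.14 g
L-histidine: 0.833 g/L × 1.8 L = 1.50 g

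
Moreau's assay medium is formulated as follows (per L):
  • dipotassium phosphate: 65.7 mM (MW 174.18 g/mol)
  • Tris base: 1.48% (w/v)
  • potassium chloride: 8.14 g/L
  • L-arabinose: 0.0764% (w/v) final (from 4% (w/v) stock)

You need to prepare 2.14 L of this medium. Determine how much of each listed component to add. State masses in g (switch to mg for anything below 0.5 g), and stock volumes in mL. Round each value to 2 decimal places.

dipotassium phosphate 24.49 g; Tris base 31.67 g; potassium chloride 17.42 g; L-arabinose 40.87 mL

Working volume: 2.14 L.
dipotassium phosphate: 65.7 mmol/L × 174.18 g/mol × 2.14 L ÷ 1000 = 24.49 g
Tris base: 1.48% w/v = 14.8 g/L → 14.8 × 2.14 L = 31.67 g
potassium chloride: 8.14 g/L × 2.14 L = 17.42 g
L-arabinose: dilute stock: 0.0764% ÷ 4% × 2140 mL = 40.87 mL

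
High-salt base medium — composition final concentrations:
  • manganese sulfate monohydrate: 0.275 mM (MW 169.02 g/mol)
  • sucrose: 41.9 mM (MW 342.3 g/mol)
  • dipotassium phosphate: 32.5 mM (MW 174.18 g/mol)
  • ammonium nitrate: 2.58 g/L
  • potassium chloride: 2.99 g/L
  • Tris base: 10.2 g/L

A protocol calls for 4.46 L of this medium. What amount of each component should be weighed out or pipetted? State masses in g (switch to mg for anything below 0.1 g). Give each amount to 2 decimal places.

Scale factor relative to 1 L: 4.46.
manganese sulfate monohydrate: 0.275 mmol/L × 169.02 g/mol × 4.46 L ÷ 1000 = 0.21 g
sucrose: 41.9 mmol/L × 342.3 g/mol × 4.46 L ÷ 1000 = 63.97 g
dipotassium phosphate: 32.5 mmol/L × 174.18 g/mol × 4.46 L ÷ 1000 = 25.25 g
ammonium nitrate: 2.58 g/L × 4.46 L = 11.51 g
potassium chloride: 2.99 g/L × 4.46 L = 13.34 g
Tris base: 10.2 g/L × 4.46 L = 45.49 g

manganese sulfate monohydrate 0.21 g; sucrose 63.97 g; dipotassium phosphate 25.25 g; ammonium nitrate 11.51 g; potassium chloride 13.34 g; Tris base 45.49 g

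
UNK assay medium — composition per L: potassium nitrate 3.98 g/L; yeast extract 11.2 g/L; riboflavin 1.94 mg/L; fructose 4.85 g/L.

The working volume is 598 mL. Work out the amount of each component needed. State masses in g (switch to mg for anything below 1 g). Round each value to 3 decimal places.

Target volume = 598 mL = 0.598 L.
potassium nitrate: 3.98 g/L × 0.598 L = 2.380 g
yeast extract: 11.2 g/L × 0.598 L = 6.698 g
riboflavin: 1.94 mg/L × 0.598 L = 1.160 mg
fructose: 4.85 g/L × 0.598 L = 2.900 g

potassium nitrate 2.380 g; yeast extract 6.698 g; riboflavin 1.160 mg; fructose 2.900 g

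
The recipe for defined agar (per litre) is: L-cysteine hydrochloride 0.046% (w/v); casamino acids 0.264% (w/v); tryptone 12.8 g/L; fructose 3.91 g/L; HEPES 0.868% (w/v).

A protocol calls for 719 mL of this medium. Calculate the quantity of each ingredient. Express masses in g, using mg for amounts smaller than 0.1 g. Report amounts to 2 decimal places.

Scale factor relative to 1 L: 0.719.
L-cysteine hydrochloride: 0.046% w/v = 0.46 g/L → 0.46 × 0.719 L = 0.33 g
casamino acids: 0.264% w/v = 2.64 g/L → 2.64 × 0.719 L = 1.90 g
tryptone: 12.8 g/L × 0.719 L = 9.20 g
fructose: 3.91 g/L × 0.719 L = 2.81 g
HEPES: 0.868 g per 100 mL × 719 mL ÷ 100 = 6.24 g

L-cysteine hydrochloride 0.33 g; casamino acids 1.90 g; tryptone 9.20 g; fructose 2.81 g; HEPES 6.24 g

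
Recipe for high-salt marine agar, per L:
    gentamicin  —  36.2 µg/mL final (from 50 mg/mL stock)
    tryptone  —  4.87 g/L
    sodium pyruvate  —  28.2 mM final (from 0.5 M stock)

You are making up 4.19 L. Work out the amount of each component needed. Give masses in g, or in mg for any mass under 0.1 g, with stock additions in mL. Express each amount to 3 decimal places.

Scale factor relative to 1 L: 4.19.
gentamicin: V = C2·V2/C1 = 36.2 µg/mL × 4190 mL ÷ 50000 µg/mL = 3.034 mL
tryptone: 4.87 g/L × 4.19 L = 20.405 g
sodium pyruvate: C1V1 = C2V2 → 28.2 mM × 4190 mL ÷ 500 mM = 236.316 mL

gentamicin 3.034 mL; tryptone 20.405 g; sodium pyruvate 236.316 mL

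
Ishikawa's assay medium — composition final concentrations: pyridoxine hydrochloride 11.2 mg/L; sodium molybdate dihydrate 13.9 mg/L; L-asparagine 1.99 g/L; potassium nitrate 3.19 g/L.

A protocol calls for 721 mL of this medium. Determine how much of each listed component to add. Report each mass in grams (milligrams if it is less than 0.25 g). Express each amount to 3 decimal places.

pyridoxine hydrochloride 8.075 mg; sodium molybdate dihydrate 10.022 mg; L-asparagine 1.435 g; potassium nitrate 2.300 g

Target volume = 721 mL = 0.721 L.
pyridoxine hydrochloride: 11.2 mg/L × 0.721 L = 8.075 mg
sodium molybdate dihydrate: 13.9 mg/L × 0.721 L = 10.022 mg
L-asparagine: 1.99 g/L × 0.721 L = 1.435 g
potassium nitrate: 3.19 g/L × 0.721 L = 2.300 g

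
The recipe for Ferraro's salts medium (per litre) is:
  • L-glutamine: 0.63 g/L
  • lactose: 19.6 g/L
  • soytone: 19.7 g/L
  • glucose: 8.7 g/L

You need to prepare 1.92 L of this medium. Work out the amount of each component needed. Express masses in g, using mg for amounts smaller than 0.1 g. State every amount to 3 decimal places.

L-glutamine 1.210 g; lactose 37.632 g; soytone 37.824 g; glucose 16.704 g

Working volume: 1.92 L.
L-glutamine: 0.63 g/L × 1.92 L = 1.210 g
lactose: 19.6 g/L × 1.92 L = 37.632 g
soytone: 19.7 g/L × 1.92 L = 37.824 g
glucose: 8.7 g/L × 1.92 L = 16.704 g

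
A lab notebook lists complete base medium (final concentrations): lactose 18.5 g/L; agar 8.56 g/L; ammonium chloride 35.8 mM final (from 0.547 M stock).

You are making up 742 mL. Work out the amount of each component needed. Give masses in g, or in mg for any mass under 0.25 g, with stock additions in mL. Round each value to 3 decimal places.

lactose 13.727 g; agar 6.352 g; ammonium chloride 48.562 mL

Working volume: 742 mL = 0.742 L.
lactose: 18.5 g/L × 0.742 L = 13.727 g
agar: 8.56 g/L × 0.742 L = 6.352 g
ammonium chloride: dilute stock: 35.8 mM × 742 mL ÷ 547 mM = 48.562 mL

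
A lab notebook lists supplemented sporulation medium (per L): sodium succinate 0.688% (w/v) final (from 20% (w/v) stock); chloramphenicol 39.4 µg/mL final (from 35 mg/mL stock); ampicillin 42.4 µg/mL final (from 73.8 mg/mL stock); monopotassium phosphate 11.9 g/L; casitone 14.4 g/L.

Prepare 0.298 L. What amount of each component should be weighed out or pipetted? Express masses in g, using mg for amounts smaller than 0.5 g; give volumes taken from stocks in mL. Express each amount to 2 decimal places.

sodium succinate 10.25 mL; chloramphenicol 0.34 mL; ampicillin 0.17 mL; monopotassium phosphate 3.55 g; casitone 4.29 g

Scale factor relative to 1 L: 0.298.
sodium succinate: V = C2·V2/C1 = 0.688% ÷ 20% × 298 mL = 10.25 mL
chloramphenicol: C1V1 = C2V2 → 39.4 µg/mL × 298 mL ÷ 35000 µg/mL = 0.34 mL
ampicillin: dilute stock: 42.4 µg/mL × 298 mL ÷ 73800 µg/mL = 0.17 mL
monopotassium phosphate: 11.9 g/L × 0.298 L = 3.55 g
casitone: 14.4 g/L × 0.298 L = 4.29 g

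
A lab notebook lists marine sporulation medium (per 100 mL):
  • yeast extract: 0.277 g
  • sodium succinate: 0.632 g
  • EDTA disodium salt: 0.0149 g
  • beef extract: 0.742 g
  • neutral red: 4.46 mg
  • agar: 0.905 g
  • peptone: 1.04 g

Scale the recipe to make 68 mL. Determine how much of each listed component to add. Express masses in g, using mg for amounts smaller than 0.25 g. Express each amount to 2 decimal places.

yeast extract 188.36 mg; sodium succinate 0.43 g; EDTA disodium salt 10.13 mg; beef extract 0.50 g; neutral red 3.03 mg; agar 0.62 g; peptone 0.71 g

Ratio of target to recipe volume: 68 / 100 = 0.68.
yeast extract: 0.277 g × (68 mL / 100 mL) = 0.18836 g = 188.36 mg
sodium succinate: 0.632 g × (68 mL / 100 mL) = 0.43 g
EDTA disodium salt: 0.0149 g × (68 mL / 100 mL) = 0.010132 g = 10.13 mg
beef extract: 0.742 g × (68 mL / 100 mL) = 0.50 g
neutral red: 4.46 mg × (68 mL / 100 mL) = 3.03 mg
agar: 0.905 g × (68 mL / 100 mL) = 0.62 g
peptone: 1.04 g × (68 mL / 100 mL) = 0.71 g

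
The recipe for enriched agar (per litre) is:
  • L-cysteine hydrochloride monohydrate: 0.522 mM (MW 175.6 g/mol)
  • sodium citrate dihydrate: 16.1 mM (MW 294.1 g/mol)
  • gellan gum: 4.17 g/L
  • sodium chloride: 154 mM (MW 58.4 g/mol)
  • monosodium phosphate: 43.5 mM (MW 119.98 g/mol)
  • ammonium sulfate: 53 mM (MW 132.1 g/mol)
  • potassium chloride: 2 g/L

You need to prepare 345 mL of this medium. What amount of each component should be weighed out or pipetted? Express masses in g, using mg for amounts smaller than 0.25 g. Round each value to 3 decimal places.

L-cysteine hydrochloride monohydrate 31.624 mg; sodium citrate dihydrate 1.634 g; gellan gum 1.439 g; sodium chloride 3.103 g; monosodium phosphate 1.801 g; ammonium sulfate 2.415 g; potassium chloride 0.690 g

Target volume = 345 mL = 0.345 L.
L-cysteine hydrochloride monohydrate: 0.522 mmol/L × 175.6 mg/mmol × 0.345 L = 31.624 mg
sodium citrate dihydrate: 16.1 mmol/L × 294.1 g/mol × 0.345 L ÷ 1000 = 1.634 g
gellan gum: 4.17 g/L × 0.345 L = 1.439 g
sodium chloride: 154 mmol/L × 58.4 g/mol × 0.345 L ÷ 1000 = 3.103 g
monosodium phosphate: 43.5 mmol/L × 119.98 g/mol × 0.345 L ÷ 1000 = 1.801 g
ammonium sulfate: 53 mmol/L × 132.1 g/mol × 0.345 L ÷ 1000 = 2.415 g
potassium chloride: 2 g/L × 0.345 L = 0.690 g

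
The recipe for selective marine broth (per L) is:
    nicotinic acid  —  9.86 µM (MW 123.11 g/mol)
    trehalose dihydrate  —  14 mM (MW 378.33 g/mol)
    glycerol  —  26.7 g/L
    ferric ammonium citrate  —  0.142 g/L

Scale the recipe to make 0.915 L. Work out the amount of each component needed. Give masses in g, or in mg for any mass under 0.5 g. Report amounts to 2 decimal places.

Scale factor relative to 1 L: 0.915.
nicotinic acid: 9.86 µmol/L × 123.11 g/mol × 0.915 L ÷ 1000 = 1.11 mg
trehalose dihydrate: 14 mmol/L × 378.33 g/mol × 0.915 L ÷ 1000 = 4.85 g
glycerol: 26.7 g/L × 0.915 L = 24.43 g
ferric ammonium citrate: 0.142 g/L × 0.915 L = 0.12993 g = 129.93 mg

nicotinic acid 1.11 mg; trehalose dihydrate 4.85 g; glycerol 24.43 g; ferric ammonium citrate 129.93 mg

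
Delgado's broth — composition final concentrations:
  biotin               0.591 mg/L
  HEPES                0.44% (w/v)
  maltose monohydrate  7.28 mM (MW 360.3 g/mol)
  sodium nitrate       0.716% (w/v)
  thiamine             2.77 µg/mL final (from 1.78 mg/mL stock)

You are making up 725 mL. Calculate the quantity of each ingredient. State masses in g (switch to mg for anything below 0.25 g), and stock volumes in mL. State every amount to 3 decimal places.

biotin 0.428 mg; HEPES 3.190 g; maltose monohydrate 1.902 g; sodium nitrate 5.191 g; thiamine 1.128 mL

Target volume = 725 mL = 0.725 L.
biotin: 0.591 mg/L × 0.725 L = 0.428 mg
HEPES: 0.44 g per 100 mL × 725 mL ÷ 100 = 3.190 g
maltose monohydrate: 7.28 mmol/L × 360.3 g/mol × 0.725 L ÷ 1000 = 1.902 g
sodium nitrate: 0.716 g per 100 mL × 725 mL ÷ 100 = 5.191 g
thiamine: dilute stock: 2.77 µg/mL × 725 mL ÷ 1780 µg/mL = 1.128 mL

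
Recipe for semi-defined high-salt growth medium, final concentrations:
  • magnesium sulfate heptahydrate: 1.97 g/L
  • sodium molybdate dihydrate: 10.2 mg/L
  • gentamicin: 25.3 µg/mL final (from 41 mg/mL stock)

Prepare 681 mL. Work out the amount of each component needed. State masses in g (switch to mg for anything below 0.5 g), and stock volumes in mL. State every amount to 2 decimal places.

Target volume = 681 mL = 0.681 L.
magnesium sulfate heptahydrate: 1.97 g/L × 0.681 L = 1.34 g
sodium molybdate dihydrate: 10.2 mg/L × 0.681 L = 6.95 mg
gentamicin: dilute stock: 25.3 µg/mL × 681 mL ÷ 41000 µg/mL = 0.42 mL

magnesium sulfate heptahydrate 1.34 g; sodium molybdate dihydrate 6.95 mg; gentamicin 0.42 mL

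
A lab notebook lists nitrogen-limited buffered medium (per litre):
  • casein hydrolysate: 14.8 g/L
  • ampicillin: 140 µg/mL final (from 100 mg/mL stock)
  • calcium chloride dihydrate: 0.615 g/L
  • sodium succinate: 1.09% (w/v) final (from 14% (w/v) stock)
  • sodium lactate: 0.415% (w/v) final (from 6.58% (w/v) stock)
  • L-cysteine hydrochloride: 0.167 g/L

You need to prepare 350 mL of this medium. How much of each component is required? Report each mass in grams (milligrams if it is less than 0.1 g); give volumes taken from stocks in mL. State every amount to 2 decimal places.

Working volume: 350 mL = 0.35 L.
casein hydrolysate: 14.8 g/L × 0.35 L = 5.18 g
ampicillin: C1V1 = C2V2 → 140 µg/mL × 350 mL ÷ 100000 µg/mL = 0.49 mL
calcium chloride dihydrate: 0.615 g/L × 0.35 L = 0.22 g
sodium succinate: dilute stock: 1.09% ÷ 14% × 350 mL = 27.25 mL
sodium lactate: dilute stock: 0.415% ÷ 6.58% × 350 mL = 22.07 mL
L-cysteine hydrochloride: 0.167 g/L × 0.35 L = 0.05845 g = 58.45 mg

casein hydrolysate 5.18 g; ampicillin 0.49 mL; calcium chloride dihydrate 0.22 g; sodium succinate 27.25 mL; sodium lactate 22.07 mL; L-cysteine hydrochloride 58.45 mg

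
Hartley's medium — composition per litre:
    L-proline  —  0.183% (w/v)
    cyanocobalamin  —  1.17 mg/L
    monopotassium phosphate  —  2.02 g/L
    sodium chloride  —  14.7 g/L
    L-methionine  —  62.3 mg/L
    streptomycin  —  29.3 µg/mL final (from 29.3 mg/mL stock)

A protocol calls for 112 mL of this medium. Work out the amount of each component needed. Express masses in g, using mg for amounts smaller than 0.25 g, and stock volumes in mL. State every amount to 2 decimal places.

Working volume: 112 mL = 0.112 L.
L-proline: 0.183 g per 100 mL × 112 mL ÷ 100 = 0.20496 g = 204.96 mg
cyanocobalamin: 1.17 mg/L × 0.112 L = 0.13 mg
monopotassium phosphate: 2.02 g/L × 0.112 L = 0.22624 g = 226.24 mg
sodium chloride: 14.7 g/L × 0.112 L = 1.65 g
L-methionine: 62.3 mg/L × 0.112 L = 6.98 mg
streptomycin: dilute stock: 29.3 µg/mL × 112 mL ÷ 29300 µg/mL = 0.11 mL

L-proline 204.96 mg; cyanocobalamin 0.13 mg; monopotassium phosphate 226.24 mg; sodium chloride 1.65 g; L-methionine 6.98 mg; streptomycin 0.11 mL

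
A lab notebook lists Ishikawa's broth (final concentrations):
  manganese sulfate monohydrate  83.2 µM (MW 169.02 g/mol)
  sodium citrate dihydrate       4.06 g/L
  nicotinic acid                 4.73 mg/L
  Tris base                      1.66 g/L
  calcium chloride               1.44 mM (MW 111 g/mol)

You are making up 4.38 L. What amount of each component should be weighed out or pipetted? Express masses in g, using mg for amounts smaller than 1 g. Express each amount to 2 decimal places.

manganese sulfate monohydrate 61.59 mg; sodium citrate dihydrate 17.78 g; nicotinic acid 20.72 mg; Tris base 7.27 g; calcium chloride 700.10 mg

Working volume: 4.38 L.
manganese sulfate monohydrate: 83.2 µmol/L × 169.02 g/mol × 4.38 L ÷ 1000 = 61.59 mg
sodium citrate dihydrate: 4.06 g/L × 4.38 L = 17.78 g
nicotinic acid: 4.73 mg/L × 4.38 L = 20.72 mg
Tris base: 1.66 g/L × 4.38 L = 7.27 g
calcium chloride: 1.44 mmol/L × 111 mg/mmol × 4.38 L = 700.10 mg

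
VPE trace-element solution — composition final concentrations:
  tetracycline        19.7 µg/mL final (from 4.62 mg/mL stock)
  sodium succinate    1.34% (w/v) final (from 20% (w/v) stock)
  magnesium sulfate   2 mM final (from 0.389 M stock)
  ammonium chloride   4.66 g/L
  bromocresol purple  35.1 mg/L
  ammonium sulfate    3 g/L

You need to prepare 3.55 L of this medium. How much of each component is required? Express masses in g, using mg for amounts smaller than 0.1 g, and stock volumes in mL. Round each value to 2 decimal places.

tetracycline 15.14 mL; sodium succinate 237.85 mL; magnesium sulfate 18.25 mL; ammonium chloride 16.54 g; bromocresol purple 0.12 g; ammonium sulfate 10.65 g

Scale factor relative to 1 L: 3.55.
tetracycline: C1V1 = C2V2 → 19.7 µg/mL × 3550 mL ÷ 4620 µg/mL = 15.14 mL
sodium succinate: C1V1 = C2V2 → 1.34% ÷ 20% × 3550 mL = 237.85 mL
magnesium sulfate: V = C2·V2/C1 = 2 mM × 3550 mL ÷ 389 mM = 18.25 mL
ammonium chloride: 4.66 g/L × 3.55 L = 16.54 g
bromocresol purple: 35.1 mg/L × 3.55 L = 124.605 mg = 0.12 g
ammonium sulfate: 3 g/L × 3.55 L = 10.65 g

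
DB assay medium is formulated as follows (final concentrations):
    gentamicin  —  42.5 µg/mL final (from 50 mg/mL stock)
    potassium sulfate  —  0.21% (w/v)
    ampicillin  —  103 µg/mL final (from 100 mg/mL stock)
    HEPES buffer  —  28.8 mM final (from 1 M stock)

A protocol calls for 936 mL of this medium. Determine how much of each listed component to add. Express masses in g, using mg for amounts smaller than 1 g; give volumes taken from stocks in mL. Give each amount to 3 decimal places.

gentamicin 0.796 mL; potassium sulfate 1.966 g; ampicillin 0.964 mL; HEPES buffer 26.957 mL

Working volume: 936 mL = 0.936 L.
gentamicin: C1V1 = C2V2 → 42.5 µg/mL × 936 mL ÷ 50000 µg/mL = 0.796 mL
potassium sulfate: 0.21% w/v = 2.1 g/L → 2.1 × 0.936 L = 1.966 g
ampicillin: V = C2·V2/C1 = 103 µg/mL × 936 mL ÷ 100000 µg/mL = 0.964 mL
HEPES buffer: V = C2·V2/C1 = 28.8 mM × 936 mL ÷ 1000 mM = 26.957 mL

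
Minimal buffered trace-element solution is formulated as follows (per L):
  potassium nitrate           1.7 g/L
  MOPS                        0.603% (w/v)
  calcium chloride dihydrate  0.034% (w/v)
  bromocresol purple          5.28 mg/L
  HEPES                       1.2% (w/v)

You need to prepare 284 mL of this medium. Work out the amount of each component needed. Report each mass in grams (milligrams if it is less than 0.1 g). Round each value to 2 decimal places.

Scale factor relative to 1 L: 0.284.
potassium nitrate: 1.7 g/L × 0.284 L = 0.48 g
MOPS: 0.603% w/v = 6.03 g/L → 6.03 × 0.284 L = 1.71 g
calcium chloride dihydrate: 0.034 g per 100 mL × 284 mL ÷ 100 = 0.09656 g = 96.56 mg
bromocresol purple: 5.28 mg/L × 0.284 L = 1.50 mg
HEPES: 1.2% w/v = 12 g/L → 12 × 0.284 L = 3.41 g

potassium nitrate 0.48 g; MOPS 1.71 g; calcium chloride dihydrate 96.56 mg; bromocresol purple 1.50 mg; HEPES 3.41 g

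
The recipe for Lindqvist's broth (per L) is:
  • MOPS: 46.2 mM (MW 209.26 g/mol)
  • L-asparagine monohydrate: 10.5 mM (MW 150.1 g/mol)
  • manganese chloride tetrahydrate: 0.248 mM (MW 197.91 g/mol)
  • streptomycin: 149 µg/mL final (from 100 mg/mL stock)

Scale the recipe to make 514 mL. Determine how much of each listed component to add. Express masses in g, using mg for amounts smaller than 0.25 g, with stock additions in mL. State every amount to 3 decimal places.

Scale factor relative to 1 L: 0.514.
MOPS: 46.2 mmol/L × 209.26 g/mol × 0.514 L ÷ 1000 = 4.969 g
L-asparagine monohydrate: 10.5 mmol/L × 150.1 g/mol × 0.514 L ÷ 1000 = 0.810 g
manganese chloride tetrahydrate: 0.248 mmol/L × 197.91 mg/mmol × 0.514 L = 25.228 mg
streptomycin: V = C2·V2/C1 = 149 µg/mL × 514 mL ÷ 100000 µg/mL = 0.766 mL

MOPS 4.969 g; L-asparagine monohydrate 0.810 g; manganese chloride tetrahydrate 25.228 mg; streptomycin 0.766 mL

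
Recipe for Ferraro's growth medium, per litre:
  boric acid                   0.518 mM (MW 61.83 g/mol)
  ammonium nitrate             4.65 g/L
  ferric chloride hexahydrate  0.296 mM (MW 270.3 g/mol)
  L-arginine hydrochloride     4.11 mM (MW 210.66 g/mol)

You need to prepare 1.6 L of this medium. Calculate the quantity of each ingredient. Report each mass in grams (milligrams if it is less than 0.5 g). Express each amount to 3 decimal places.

boric acid 51.245 mg; ammonium nitrate 7.440 g; ferric chloride hexahydrate 128.014 mg; L-arginine hydrochloride 1.385 g

Working volume: 1.6 L.
boric acid: 0.518 mmol/L × 61.83 mg/mmol × 1.6 L = 51.245 mg
ammonium nitrate: 4.65 g/L × 1.6 L = 7.440 g
ferric chloride hexahydrate: 0.296 mmol/L × 270.3 mg/mmol × 1.6 L = 128.014 mg
L-arginine hydrochloride: 4.11 mmol/L × 210.66 g/mol × 1.6 L ÷ 1000 = 1.385 g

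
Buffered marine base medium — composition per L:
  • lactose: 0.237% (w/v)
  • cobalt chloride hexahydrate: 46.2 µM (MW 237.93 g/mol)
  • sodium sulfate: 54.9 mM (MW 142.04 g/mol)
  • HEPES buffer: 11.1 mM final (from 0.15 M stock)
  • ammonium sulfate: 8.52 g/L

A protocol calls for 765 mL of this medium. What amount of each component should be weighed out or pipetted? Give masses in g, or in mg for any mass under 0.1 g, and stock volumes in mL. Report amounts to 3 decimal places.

lactose 1.813 g; cobalt chloride hexahydrate 8.409 mg; sodium sulfate 5.965 g; HEPES buffer 56.610 mL; ammonium sulfate 6.518 g

Scale factor relative to 1 L: 0.765.
lactose: 0.237 g per 100 mL × 765 mL ÷ 100 = 1.813 g
cobalt chloride hexahydrate: 46.2 µmol/L × 237.93 g/mol × 0.765 L ÷ 1000 = 8.409 mg
sodium sulfate: 54.9 mmol/L × 142.04 g/mol × 0.765 L ÷ 1000 = 5.965 g
HEPES buffer: C1V1 = C2V2 → 11.1 mM × 765 mL ÷ 150 mM = 56.610 mL
ammonium sulfate: 8.52 g/L × 0.765 L = 6.518 g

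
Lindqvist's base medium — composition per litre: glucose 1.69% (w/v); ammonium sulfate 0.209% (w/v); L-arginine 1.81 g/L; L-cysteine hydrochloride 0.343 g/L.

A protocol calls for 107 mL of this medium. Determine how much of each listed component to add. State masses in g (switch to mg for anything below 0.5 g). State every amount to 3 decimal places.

Scale factor relative to 1 L: 0.107.
glucose: 1.69% w/v = 16.9 g/L → 16.9 × 0.107 L = 1.808 g
ammonium sulfate: 0.209% w/v = 2.09 g/L → 2.09 × 0.107 L = 0.22363 g = 223.630 mg
L-arginine: 1.81 g/L × 0.107 L = 0.19367 g = 193.670 mg
L-cysteine hydrochloride: 0.343 g/L × 0.107 L = 0.036701 g = 36.701 mg

glucose 1.808 g; ammonium sulfate 223.630 mg; L-arginine 193.670 mg; L-cysteine hydrochloride 36.701 mg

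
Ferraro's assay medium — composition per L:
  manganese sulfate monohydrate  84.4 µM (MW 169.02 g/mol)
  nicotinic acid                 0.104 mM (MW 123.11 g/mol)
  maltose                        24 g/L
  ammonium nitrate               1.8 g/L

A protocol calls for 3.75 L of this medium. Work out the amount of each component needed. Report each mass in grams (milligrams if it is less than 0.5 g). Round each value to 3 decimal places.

Scale factor relative to 1 L: 3.75.
manganese sulfate monohydrate: 84.4 µmol/L × 169.02 g/mol × 3.75 L ÷ 1000 = 53.495 mg
nicotinic acid: 0.104 mmol/L × 123.11 mg/mmol × 3.75 L = 48.013 mg
maltose: 24 g/L × 3.75 L = 90.000 g
ammonium nitrate: 1.8 g/L × 3.75 L = 6.750 g

manganese sulfate monohydrate 53.495 mg; nicotinic acid 48.013 mg; maltose 90.000 g; ammonium nitrate 6.750 g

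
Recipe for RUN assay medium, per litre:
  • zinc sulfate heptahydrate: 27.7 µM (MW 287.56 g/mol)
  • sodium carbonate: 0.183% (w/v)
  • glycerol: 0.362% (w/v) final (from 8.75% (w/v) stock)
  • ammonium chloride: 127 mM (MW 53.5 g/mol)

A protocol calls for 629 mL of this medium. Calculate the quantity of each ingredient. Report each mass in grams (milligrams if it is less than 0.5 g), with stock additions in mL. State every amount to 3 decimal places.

zinc sulfate heptahydrate 5.010 mg; sodium carbonate 1.151 g; glycerol 26.023 mL; ammonium chloride 4.274 g

Working volume: 629 mL = 0.629 L.
zinc sulfate heptahydrate: 27.7 µmol/L × 287.56 g/mol × 0.629 L ÷ 1000 = 5.010 mg
sodium carbonate: 0.183 g per 100 mL × 629 mL ÷ 100 = 1.151 g
glycerol: C1V1 = C2V2 → 0.362% ÷ 8.75% × 629 mL = 26.023 mL
ammonium chloride: 127 mmol/L × 53.5 g/mol × 0.629 L ÷ 1000 = 4.274 g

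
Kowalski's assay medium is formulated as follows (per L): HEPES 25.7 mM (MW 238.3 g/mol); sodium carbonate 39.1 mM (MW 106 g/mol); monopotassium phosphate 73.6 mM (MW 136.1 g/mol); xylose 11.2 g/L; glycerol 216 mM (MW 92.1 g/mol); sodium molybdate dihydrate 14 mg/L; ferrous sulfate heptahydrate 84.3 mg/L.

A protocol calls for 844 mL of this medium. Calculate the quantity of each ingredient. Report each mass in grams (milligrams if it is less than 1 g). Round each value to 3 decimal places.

HEPES 5.169 g; sodium carbonate 3.498 g; monopotassium phosphate 8.454 g; xylose 9.453 g; glycerol 16.790 g; sodium molybdate dihydrate 11.816 mg; ferrous sulfate heptahydrate 71.149 mg

Working volume: 844 mL = 0.844 L.
HEPES: 25.7 mmol/L × 238.3 g/mol × 0.844 L ÷ 1000 = 5.169 g
sodium carbonate: 39.1 mmol/L × 106 g/mol × 0.844 L ÷ 1000 = 3.498 g
monopotassium phosphate: 73.6 mmol/L × 136.1 g/mol × 0.844 L ÷ 1000 = 8.454 g
xylose: 11.2 g/L × 0.844 L = 9.453 g
glycerol: 216 mmol/L × 92.1 g/mol × 0.844 L ÷ 1000 = 16.790 g
sodium molybdate dihydrate: 14 mg/L × 0.844 L = 11.816 mg
ferrous sulfate heptahydrate: 84.3 mg/L × 0.844 L = 71.149 mg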